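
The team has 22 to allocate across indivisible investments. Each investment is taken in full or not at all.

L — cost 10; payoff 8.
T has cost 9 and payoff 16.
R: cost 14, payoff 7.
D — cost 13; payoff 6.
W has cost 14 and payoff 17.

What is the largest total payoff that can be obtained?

24

Allowing fractional choices, the relaxed optimum would be about 31.8, but investments are indivisible.
T + D: cost 9 + 13 = 22 ≤ 22, payoff 16 + 6 = 22.
L + T: cost 10 + 9 = 19 ≤ 22, payoff 8 + 16 = 24.
Best is L and T with total payoff 24.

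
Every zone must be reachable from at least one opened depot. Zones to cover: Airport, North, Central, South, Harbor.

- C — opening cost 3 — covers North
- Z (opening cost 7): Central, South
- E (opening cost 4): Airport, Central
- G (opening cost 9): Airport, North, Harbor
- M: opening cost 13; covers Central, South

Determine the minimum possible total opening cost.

16

The greedy cost-per-new-zone heuristic would pick E, C, Z, and G for 23, but a cheaper cover exists.
Choose Z and G: together they cover Airport, North, Central, South, Harbor — every zone.
Total opening cost: 7 + 9 = 16.
No cover costs less than 16.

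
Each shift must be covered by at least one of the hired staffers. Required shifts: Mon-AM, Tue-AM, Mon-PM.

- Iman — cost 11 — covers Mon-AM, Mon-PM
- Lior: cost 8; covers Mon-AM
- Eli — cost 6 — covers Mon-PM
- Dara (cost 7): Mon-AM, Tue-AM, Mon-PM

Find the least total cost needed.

7

This is an integer covering problem.
Dara alone covers Mon-AM, Tue-AM, Mon-PM — every shift.
Total cost: 7.
No cover costs less than 7.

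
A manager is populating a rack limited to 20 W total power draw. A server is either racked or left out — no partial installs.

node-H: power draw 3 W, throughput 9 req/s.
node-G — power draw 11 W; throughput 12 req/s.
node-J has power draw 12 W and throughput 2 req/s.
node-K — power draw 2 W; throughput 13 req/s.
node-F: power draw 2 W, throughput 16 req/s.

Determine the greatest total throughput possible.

Allowing fractional choices, the relaxed optimum would be about 50.3, but servers are indivisible.
node-G + node-K + node-F: power draw 11 + 2 + 2 = 15 ≤ 20, throughput 12 + 13 + 16 = 41.
node-H + node-J + node-K + node-F: power draw 3 + 12 + 2 + 2 = 19 ≤ 20, throughput 9 + 2 + 13 + 16 = 40.
node-H + node-G + node-K + node-F: power draw 3 + 11 + 2 + 2 = 18 ≤ 20, throughput 9 + 12 + 13 + 16 = 50.
Best is node-H, node-G, node-K, and node-F with total throughput 50.

50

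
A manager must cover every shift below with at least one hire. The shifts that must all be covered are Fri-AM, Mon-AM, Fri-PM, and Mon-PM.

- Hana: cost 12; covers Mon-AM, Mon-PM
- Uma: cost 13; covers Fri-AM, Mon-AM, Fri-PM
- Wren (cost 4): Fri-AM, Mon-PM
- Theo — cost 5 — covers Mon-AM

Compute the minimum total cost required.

This is an integer covering problem.
The greedy cost-per-new-shift heuristic would pick Wren, Theo, and Uma for 22, but a cheaper cover exists.
Choose Uma and Wren: together they cover Fri-AM, Mon-AM, Fri-PM, Mon-PM — every shift.
Total cost: 13 + 4 = 17.
No cover costs less than 17.

17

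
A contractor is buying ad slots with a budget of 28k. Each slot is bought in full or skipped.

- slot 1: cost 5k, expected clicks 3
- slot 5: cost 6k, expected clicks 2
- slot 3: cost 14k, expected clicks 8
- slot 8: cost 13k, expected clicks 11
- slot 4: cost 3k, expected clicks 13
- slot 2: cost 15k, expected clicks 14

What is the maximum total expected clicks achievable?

30

This is a 0-1 knapsack instance.
Allowing fractional choices, the relaxed optimum would be about 35.5, but ad slots are indivisible.
slot 1 + slot 4 + slot 2: cost 5 + 3 + 15 = 23 ≤ 28, expected clicks 3 + 13 + 14 = 30.
slot 1 + slot 5 + slot 8 + slot 4: cost 5 + 6 + 13 + 3 = 27 ≤ 28, expected clicks 3 + 2 + 11 + 13 = 29.
slot 5 + slot 4 + slot 2: cost 6 + 3 + 15 = 24 ≤ 28, expected clicks 2 + 13 + 14 = 29.
Best is slot 1, slot 4, and slot 2 with total expected clicks 30.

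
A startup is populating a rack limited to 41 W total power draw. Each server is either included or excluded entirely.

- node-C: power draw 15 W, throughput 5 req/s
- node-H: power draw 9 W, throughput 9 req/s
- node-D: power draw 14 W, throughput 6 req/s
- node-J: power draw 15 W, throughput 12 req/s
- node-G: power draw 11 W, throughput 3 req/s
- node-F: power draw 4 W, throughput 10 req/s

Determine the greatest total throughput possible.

34

Allowing fractional choices, the relaxed optimum would be about 36.6, but servers are indivisible.
node-H + node-J + node-F: power draw 9 + 15 + 4 = 28 ≤ 41, throughput 9 + 12 + 10 = 31.
node-H + node-J + node-G + node-F: power draw 9 + 15 + 11 + 4 = 39 ≤ 41, throughput 9 + 12 + 3 + 10 = 34.
Best is node-H, node-J, node-G, and node-F with total throughput 34.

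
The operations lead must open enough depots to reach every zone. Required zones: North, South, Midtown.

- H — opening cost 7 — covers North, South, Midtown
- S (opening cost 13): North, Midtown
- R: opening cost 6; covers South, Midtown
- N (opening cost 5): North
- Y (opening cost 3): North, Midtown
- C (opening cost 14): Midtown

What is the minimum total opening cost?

7

The greedy cost-per-new-zone heuristic would pick Y and R for 9, but a cheaper cover exists.
H alone covers North, South, Midtown — every zone.
Total opening cost: 7.
No cover costs less than 7.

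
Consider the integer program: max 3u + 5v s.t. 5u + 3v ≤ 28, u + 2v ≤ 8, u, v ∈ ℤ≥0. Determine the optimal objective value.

(u,v)=(4,2) is feasible, giving 22.
(u,v)=(5,1) is feasible, giving 20.
(u,v)=(3,2) is feasible, giving 19.
No feasible integer point exceeds 22.

22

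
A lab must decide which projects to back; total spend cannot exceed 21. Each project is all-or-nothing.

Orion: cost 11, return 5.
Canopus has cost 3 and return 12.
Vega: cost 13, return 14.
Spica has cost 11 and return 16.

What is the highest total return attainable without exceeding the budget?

Treat it as a binary knapsack problem.
Canopus + Vega: cost 3 + 13 = 16 ≤ 21, return 12 + 14 = 26.
Canopus + Spica: cost 3 + 11 = 14 ≤ 21, return 12 + 16 = 28.
Best is Canopus and Spica with total return 28.

28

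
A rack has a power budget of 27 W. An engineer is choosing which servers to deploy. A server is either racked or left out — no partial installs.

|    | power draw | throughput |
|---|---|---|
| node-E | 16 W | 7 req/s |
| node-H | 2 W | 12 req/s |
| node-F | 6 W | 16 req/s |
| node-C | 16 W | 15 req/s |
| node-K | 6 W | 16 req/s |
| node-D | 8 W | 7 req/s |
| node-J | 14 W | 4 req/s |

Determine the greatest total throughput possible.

51

node-H + node-F + node-K + node-D: power draw 2 + 6 + 6 + 8 = 22 ≤ 27, throughput 12 + 16 + 16 + 7 = 51.
node-H + node-F + node-C: power draw 2 + 6 + 16 = 24 ≤ 27, throughput 12 + 16 + 15 = 43.
node-H + node-F + node-K: power draw 2 + 6 + 6 = 14 ≤ 27, throughput 12 + 16 + 16 = 44.
Best is node-H, node-F, node-K, and node-D with total throughput 51.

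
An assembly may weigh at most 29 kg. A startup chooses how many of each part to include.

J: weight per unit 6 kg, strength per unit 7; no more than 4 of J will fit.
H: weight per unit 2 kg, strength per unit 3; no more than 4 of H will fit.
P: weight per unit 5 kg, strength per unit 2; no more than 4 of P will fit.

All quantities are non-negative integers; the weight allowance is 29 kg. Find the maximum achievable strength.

Take 4×J and 2×H: weight 28 ≤ 29, strength 4·7 + 2·3 = 34.
No other integer combination yields more.

34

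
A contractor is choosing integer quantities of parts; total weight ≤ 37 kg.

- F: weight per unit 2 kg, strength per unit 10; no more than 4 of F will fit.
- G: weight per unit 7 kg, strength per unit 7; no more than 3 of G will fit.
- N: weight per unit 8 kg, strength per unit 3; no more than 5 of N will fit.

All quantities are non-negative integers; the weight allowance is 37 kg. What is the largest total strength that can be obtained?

4×F and 3×G: weight 29 ≤ 37, strength 4·10 + 3·7 = 61.
4×F, 3×G, and 1×N: weight 37 ≤ 37, strength 4·10 + 3·7 + 1·3 = 64.
Best is 64.

64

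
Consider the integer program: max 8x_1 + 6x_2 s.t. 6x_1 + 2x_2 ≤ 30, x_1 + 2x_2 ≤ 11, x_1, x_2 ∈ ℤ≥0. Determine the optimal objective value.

Relaxing integrality, the LP optimum is 52.00 at (x_1,x_2) = (3.8, 3.6), which is not an integer point.
(x_1,x_2)=(4,3): 6·4+2·3=30≤30, 1·4+2·3=10≤11, objective 50.
(x_1,x_2)=(3,4): 6·3+2·4=26≤30, 1·3+2·4=11≤11, objective 48.
(x_1,x_2)=(4,2): 6·4+2·2=28≤30, 1·4+2·2=8≤11, objective 44.
Maximum is 50 at (x_1,x_2)=(4,3).

50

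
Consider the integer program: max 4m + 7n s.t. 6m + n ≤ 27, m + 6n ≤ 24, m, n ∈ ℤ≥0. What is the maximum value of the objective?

37

Relaxing integrality, the LP optimum is 39.17 at (m,n) = (3.94, 3.34), which is not an integer point.
(m,n)=(4,3): 6·4+1·3=27≤27, 1·4+6·3=22≤24, objective 37.
(m,n)=(3,3): 6·3+1·3=21≤27, 1·3+6·3=21≤24, objective 33.
(m,n)=(4,2): 6·4+1·2=26≤27, 1·4+6·2=16≤24, objective 30.
(m,n)=(2,3): 6·2+1·3=15≤27, 1·2+6·3=20≤24, objective 29.
No feasible integer point exceeds 37.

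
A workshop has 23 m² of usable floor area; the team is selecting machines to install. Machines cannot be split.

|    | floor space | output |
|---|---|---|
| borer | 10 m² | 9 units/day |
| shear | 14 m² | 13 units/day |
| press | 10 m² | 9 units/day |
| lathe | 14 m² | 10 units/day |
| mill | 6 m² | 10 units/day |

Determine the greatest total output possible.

23

Take shear and mill: floor space 14 + 6 = 20 ≤ 23, output 13 + 10 = 23.
No other feasible combination does better.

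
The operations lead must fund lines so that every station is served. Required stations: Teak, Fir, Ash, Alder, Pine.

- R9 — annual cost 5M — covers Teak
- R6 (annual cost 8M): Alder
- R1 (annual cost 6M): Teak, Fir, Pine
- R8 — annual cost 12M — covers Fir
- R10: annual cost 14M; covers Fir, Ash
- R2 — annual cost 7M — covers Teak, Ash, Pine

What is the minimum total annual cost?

21

This is an integer covering problem.
Choose R6, R1, and R2: together they cover Teak, Fir, Ash, Alder, Pine — every station.
Total annual cost: 8 + 6 + 7 = 21.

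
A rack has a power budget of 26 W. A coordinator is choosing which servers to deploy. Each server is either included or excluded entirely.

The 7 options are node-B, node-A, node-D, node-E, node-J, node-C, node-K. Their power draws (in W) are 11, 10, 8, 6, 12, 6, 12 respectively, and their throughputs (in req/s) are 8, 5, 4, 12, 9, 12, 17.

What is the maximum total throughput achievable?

41

node-E + node-C + node-K: power draw 6 + 6 + 12 = 24 ≤ 26, throughput 12 + 12 + 17 = 41.
node-D + node-E + node-K: power draw 8 + 6 + 12 = 26 ≤ 26, throughput 4 + 12 + 17 = 33.
node-E + node-J + node-C: power draw 6 + 12 + 6 = 24 ≤ 26, throughput 12 + 9 + 12 = 33.
Best is node-E, node-C, and node-K with total throughput 41.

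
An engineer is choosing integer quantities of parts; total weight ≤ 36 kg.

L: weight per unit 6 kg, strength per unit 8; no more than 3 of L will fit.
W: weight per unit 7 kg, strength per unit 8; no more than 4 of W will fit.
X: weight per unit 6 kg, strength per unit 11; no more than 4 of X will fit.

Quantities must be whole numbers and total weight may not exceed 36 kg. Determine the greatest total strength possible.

2×L and 4×X: weight 36 ≤ 36, strength 2·8 + 4·11 = 60.
3×L and 3×X: weight 36 ≤ 36, strength 3·8 + 3·11 = 57.
Best is 60.

60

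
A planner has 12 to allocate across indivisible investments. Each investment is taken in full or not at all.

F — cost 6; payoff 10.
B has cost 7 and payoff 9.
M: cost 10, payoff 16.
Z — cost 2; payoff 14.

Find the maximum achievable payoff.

Treat it as a binary knapsack problem.
Take M and Z: cost 10 + 2 = 12 ≤ 12, payoff 16 + 14 = 30.
No other feasible combination does better.

30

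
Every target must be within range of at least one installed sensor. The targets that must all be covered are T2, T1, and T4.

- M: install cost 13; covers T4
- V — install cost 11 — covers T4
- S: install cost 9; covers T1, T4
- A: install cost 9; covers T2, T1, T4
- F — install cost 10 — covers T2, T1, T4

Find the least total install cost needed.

This is an integer covering problem.
A alone covers T2, T1, T4 — every target.
Total install cost: 9.
No cover costs less than 9.

9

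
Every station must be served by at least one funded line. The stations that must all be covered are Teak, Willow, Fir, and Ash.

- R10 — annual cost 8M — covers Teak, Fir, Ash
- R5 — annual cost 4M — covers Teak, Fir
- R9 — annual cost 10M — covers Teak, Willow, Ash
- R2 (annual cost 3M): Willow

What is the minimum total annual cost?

11

Choose R10 and R2: together they cover Teak, Willow, Fir, Ash — every station.
Total annual cost: 8 + 3 = 11.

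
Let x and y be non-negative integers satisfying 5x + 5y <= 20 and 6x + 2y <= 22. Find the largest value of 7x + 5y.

26

(x,y)=(3,1) is feasible, giving 26.
(x,y)=(2,2) is feasible, giving 24.
(x,y)=(3,0) is feasible, giving 21.
(x,y)=(2,1) is feasible, giving 19.
The best lattice point is (3,1), giving 26.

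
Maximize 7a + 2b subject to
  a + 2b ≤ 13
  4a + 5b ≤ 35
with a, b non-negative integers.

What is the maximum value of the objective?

56

(a,b)=(8,0) is feasible, giving 56.
(a,b)=(7,1) is feasible, giving 51.
(a,b)=(7,0) is feasible, giving 49.
Maximum is 56 at (a,b)=(8,0).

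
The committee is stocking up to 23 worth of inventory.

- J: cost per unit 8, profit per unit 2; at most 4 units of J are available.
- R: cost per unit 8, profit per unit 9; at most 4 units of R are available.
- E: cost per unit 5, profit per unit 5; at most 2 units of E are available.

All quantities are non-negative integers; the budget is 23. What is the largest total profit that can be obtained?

2×R and 1×E: cost 21 ≤ 23, profit 2·9 + 1·5 = 23.
1×R and 2×E: cost 18 ≤ 23, profit 1·9 + 2·5 = 19.
Best is 23.

23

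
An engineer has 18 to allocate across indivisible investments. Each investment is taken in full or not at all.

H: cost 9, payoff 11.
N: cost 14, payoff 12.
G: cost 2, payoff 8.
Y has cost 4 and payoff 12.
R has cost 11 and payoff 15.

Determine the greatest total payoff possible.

Allowing fractional choices, the relaxed optimum would be about 36.2, but investments are indivisible.
H + G + Y: cost 9 + 2 + 4 = 15 ≤ 18, payoff 11 + 8 + 12 = 31.
G + Y + R: cost 2 + 4 + 11 = 17 ≤ 18, payoff 8 + 12 + 15 = 35.
Best is G, Y, and R with total payoff 35.

35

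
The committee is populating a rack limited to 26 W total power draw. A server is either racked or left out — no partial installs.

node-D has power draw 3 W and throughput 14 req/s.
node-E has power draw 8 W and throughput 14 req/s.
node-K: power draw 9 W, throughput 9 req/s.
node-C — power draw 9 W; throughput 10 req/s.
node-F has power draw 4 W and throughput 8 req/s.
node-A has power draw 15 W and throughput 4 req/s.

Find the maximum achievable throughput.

Allowing fractional choices, the relaxed optimum would be about 48.0, but servers are indivisible.
node-D + node-E + node-K + node-F: power draw 3 + 8 + 9 + 4 = 24 ≤ 26, throughput 14 + 14 + 9 + 8 = 45.
node-D + node-K + node-C + node-F: power draw 3 + 9 + 9 + 4 = 25 ≤ 26, throughput 14 + 9 + 10 + 8 = 41.
node-D + node-E + node-C + node-F: power draw 3 + 8 + 9 + 4 = 24 ≤ 26, throughput 14 + 14 + 10 + 8 = 46.
Best is node-D, node-E, node-C, and node-F with total throughput 46.

46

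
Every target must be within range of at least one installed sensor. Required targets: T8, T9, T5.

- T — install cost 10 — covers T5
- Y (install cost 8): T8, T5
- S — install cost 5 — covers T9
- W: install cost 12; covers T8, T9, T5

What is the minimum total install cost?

12

The greedy cost-per-new-target heuristic would pick Y and S for 13, but a cheaper cover exists.
W alone covers T8, T9, T5 — every target.
Total install cost: 12.
No cover costs less than 12.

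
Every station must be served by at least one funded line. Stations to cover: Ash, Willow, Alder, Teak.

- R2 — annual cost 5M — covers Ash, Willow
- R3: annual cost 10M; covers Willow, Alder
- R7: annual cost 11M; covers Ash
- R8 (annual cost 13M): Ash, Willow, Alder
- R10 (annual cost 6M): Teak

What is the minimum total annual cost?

19

The greedy cost-per-new-station heuristic would pick R2, R10, and R3 for 21, but a cheaper cover exists.
Choose R8 and R10: together they cover Ash, Willow, Alder, Teak — every station.
Total annual cost: 13 + 6 = 19.
No cover costs less than 19.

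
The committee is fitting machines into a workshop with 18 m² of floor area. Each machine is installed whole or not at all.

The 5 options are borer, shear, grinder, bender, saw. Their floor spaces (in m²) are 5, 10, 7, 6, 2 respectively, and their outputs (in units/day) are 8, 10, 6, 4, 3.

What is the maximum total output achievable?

Take borer, shear, and saw: floor space 5 + 10 + 2 = 17 ≤ 18, output 8 + 10 + 3 = 21.
No other feasible combination does better.

21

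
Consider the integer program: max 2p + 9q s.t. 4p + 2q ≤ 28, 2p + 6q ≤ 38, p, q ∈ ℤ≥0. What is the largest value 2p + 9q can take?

56

Relaxing integrality, the LP optimum is 57.00 at (p,q) = (0, 6.33), which is not an integer point.
(p,q)=(1,6): 4·1+2·6=16≤28, 2·1+6·6=38≤38, objective 56.
(p,q)=(0,6): 4·0+2·6=12≤28, 2·0+6·6=36≤38, objective 54.
(p,q)=(2,5): 4·2+2·5=18≤28, 2·2+6·5=34≤38, objective 49.
The best lattice point is (1,6), giving 56.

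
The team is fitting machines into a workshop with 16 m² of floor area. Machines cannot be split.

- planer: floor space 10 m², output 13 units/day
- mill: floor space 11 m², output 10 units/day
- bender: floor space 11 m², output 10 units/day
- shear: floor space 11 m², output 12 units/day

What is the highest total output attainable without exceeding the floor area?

Allowing fractional choices, the relaxed optimum would be about 19.5, but machines are indivisible.
planer: floor space 10 ≤ 16, output 13.
mill: floor space 11 ≤ 16, output 10.
shear: floor space 11 ≤ 16, output 12.
Best is planer with total output 13.

13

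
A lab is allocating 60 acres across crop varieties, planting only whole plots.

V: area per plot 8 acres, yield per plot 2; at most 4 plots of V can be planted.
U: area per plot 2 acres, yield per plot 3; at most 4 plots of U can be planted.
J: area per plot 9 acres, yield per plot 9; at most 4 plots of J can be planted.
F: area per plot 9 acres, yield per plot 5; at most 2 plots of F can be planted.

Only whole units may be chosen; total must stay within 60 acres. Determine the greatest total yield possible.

U has the best ratio (3/2); taking only U gives at most 4×3 = 12 (stopped by the supply cap of 4).
Mixing does better — 3×U, 4×J, and 2×F: area 60 ≤ 60, yield 3·3 + 4·9 + 2·5 = 55.

55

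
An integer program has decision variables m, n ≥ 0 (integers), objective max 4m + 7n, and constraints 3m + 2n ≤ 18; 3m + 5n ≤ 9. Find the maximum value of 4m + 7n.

12

Relaxing integrality, the LP optimum is 12.60 at (m,n) = (0, 1.8), which is not an integer point.
(m,n)=(3,0): 3·3+2·0=9≤18, 3·3+5·0=9≤9, objective 12.
(m,n)=(1,1): 3·1+2·1=5≤18, 3·1+5·1=8≤9, objective 11.
(m,n)=(2,0): 3·2+2·0=6≤18, 3·2+5·0=6≤9, objective 8.
The best lattice point is (3,0), giving 12.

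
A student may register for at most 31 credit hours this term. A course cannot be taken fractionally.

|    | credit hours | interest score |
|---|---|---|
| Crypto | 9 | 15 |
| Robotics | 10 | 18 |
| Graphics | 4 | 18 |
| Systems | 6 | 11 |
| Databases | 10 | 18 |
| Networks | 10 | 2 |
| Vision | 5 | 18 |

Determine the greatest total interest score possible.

This is a 0-1 knapsack instance.
Allowing fractional choices, the relaxed optimum would be about 75.8, but courses are indivisible.
Robotics + Graphics + Databases + Vision: credit hours 10 + 4 + 10 + 5 = 29 ≤ 31, interest score 18 + 18 + 18 + 18 = 72.
Crypto + Graphics + Databases + Vision: credit hours 9 + 4 + 10 + 5 = 28 ≤ 31, interest score 15 + 18 + 18 + 18 = 69.
Crypto + Robotics + Graphics + Vision: credit hours 9 + 10 + 4 + 5 = 28 ≤ 31, interest score 15 + 18 + 18 + 18 = 69.
Best is Robotics, Graphics, Databases, and Vision with total interest score 72.

72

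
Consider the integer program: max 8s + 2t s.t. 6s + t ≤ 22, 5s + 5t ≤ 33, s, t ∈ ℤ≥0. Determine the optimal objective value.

(s,t)=(3,3) is feasible, giving 30.
(s,t)=(3,2) is feasible, giving 28.
(s,t)=(2,4) is feasible, giving 24.
The best lattice point is (3,3), giving 30.

30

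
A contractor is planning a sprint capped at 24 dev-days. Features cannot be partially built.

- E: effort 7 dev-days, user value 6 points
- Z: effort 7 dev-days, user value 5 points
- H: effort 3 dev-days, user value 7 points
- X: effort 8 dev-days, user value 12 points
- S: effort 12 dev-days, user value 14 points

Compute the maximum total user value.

Treat it as a binary knapsack problem.
X + S: effort 8 + 12 = 20 ≤ 24, user value 12 + 14 = 26.
E + H + S: effort 7 + 3 + 12 = 22 ≤ 24, user value 6 + 7 + 14 = 27.
H + X + S: effort 3 + 8 + 12 = 23 ≤ 24, user value 7 + 12 + 14 = 33.
Best is H, X, and S with total user value 33.

33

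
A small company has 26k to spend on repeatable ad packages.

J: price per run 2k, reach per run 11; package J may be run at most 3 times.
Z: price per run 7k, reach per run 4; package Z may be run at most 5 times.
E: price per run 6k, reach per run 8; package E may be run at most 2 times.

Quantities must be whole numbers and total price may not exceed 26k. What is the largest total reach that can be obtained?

This is a bounded integer knapsack.
Take 3×J, 1×Z, and 2×E: price 25 ≤ 26, reach 3·11 + 1·4 + 2·8 = 53.
J has the best ratio (11/2) and is taken to its limit of 3; remaining capacity is filled optimally with the others.

53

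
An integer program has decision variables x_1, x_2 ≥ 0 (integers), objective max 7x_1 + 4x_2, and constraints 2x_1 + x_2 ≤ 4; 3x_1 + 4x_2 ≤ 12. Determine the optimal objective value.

Relaxing integrality, the LP optimum is 15.20 at (x_1,x_2) = (0.8, 2.4), which is not an integer point.
(x_1,x_2)=(1,2) is feasible, giving 15.
(x_1,x_2)=(0,3) is feasible, giving 12.
(x_1,x_2)=(1,1) is feasible, giving 11.
The best lattice point is (1,2), giving 15.

15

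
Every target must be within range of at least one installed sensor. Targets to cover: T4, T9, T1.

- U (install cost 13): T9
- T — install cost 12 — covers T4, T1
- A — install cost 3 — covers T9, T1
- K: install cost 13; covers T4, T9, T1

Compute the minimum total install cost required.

This is an integer covering problem.
The greedy cost-per-new-target heuristic would pick A and T for 15, but a cheaper cover exists.
K alone covers T4, T9, T1 — every target.
Total install cost: 13.
No cover costs less than 13.

13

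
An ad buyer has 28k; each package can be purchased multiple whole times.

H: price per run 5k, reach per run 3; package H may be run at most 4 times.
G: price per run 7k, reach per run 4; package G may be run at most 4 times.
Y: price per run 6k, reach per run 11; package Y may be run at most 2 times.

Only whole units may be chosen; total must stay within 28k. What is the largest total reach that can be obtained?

31

This is a bounded integer knapsack.
Take 3×H and 2×Y: price 27 ≤ 28, reach 3·3 + 2·11 = 31.
Y has the best ratio (11/6) and is taken to its limit of 2; remaining capacity is filled optimally with the others.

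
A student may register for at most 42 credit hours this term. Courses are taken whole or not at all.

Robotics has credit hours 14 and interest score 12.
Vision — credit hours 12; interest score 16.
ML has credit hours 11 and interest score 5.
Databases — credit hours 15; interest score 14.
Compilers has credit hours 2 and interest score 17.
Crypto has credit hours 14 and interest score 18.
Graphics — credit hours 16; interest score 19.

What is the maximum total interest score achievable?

63

Treat it as a binary knapsack problem.
Allowing fractional choices, the relaxed optimum would be about 67.6, but courses are indivisible.
Robotics + Vision + Compilers + Crypto: credit hours 14 + 12 + 2 + 14 = 42 ≤ 42, interest score 12 + 16 + 17 + 18 = 63.
Vision + ML + Compilers + Graphics: credit hours 12 + 11 + 2 + 16 = 41 ≤ 42, interest score 16 + 5 + 17 + 19 = 57.
Best is Robotics, Vision, Compilers, and Crypto with total interest score 63.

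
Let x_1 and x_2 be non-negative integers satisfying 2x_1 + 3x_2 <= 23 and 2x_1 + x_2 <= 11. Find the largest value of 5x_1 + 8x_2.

61

The continuous relaxation peaks at (0, 7.67) with value 61.33; rounding to a feasible lattice point costs some objective.
(x_1,x_2)=(1,7): 2·1+3·7=23≤23, 2·1+1·7=9≤11, objective 61.
(x_1,x_2)=(2,6): 2·2+3·6=22≤23, 2·2+1·6=10≤11, objective 58.
(x_1,x_2)=(0,7): 2·0+3·7=21≤23, 2·0+1·7=7≤11, objective 56.
No feasible integer point exceeds 61.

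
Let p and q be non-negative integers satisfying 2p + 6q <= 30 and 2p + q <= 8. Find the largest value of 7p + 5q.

Relaxing integrality, the LP optimum is 34.60 at (p,q) = (1.8, 4.4), which is not an integer point.
(p,q)=(2,4): 2·2+6·4=28≤30, 2·2+1·4=8≤8, objective 34.
(p,q)=(2,3): 2·2+6·3=22≤30, 2·2+1·3=7≤8, objective 29.
Maximum is 34 at (p,q)=(2,4).

34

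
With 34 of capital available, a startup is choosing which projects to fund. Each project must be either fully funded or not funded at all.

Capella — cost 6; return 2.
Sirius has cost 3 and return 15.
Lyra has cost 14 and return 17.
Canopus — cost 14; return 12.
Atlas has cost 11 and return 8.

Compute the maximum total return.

44

Allowing fractional choices, the relaxed optimum would be about 46.2, but projects are indivisible.
Sirius + Lyra + Atlas: cost 3 + 14 + 11 = 28 ≤ 34, return 15 + 17 + 8 = 40.
Sirius + Lyra + Canopus: cost 3 + 14 + 14 = 31 ≤ 34, return 15 + 17 + 12 = 44.
Capella + Sirius + Lyra + Atlas: cost 6 + 3 + 14 + 11 = 34 ≤ 34, return 2 + 15 + 17 + 8 = 42.
Best is Sirius, Lyra, and Canopus with total return 44.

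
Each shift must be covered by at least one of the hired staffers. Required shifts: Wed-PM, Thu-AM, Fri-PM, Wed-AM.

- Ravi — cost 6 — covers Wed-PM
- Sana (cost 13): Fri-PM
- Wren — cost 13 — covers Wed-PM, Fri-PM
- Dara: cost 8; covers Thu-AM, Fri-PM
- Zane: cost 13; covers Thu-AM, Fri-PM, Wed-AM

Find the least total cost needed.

19

The greedy cost-per-new-shift heuristic would pick Dara, Ravi, and Zane for 27, but a cheaper cover exists.
Choose Ravi and Zane: together they cover Wed-PM, Thu-AM, Fri-PM, Wed-AM — every shift.
Total cost: 6 + 13 = 19.
No cover costs less than 19.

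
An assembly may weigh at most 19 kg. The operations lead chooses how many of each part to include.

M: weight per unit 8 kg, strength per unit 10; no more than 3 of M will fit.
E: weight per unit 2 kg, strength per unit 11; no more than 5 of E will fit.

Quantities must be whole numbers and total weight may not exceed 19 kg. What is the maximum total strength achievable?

65

5×E: weight 10 ≤ 19, strength 5·11 = 55.
1×M and 5×E: weight 18 ≤ 19, strength 1·10 + 5·11 = 65.
Best is 65.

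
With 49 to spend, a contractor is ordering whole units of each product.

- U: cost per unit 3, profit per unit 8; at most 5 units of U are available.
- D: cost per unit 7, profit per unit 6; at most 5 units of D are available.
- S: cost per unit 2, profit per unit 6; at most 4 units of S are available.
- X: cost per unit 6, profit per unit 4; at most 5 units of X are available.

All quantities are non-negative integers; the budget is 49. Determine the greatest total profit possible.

84

Take 5×U, 2×D, 4×S, and 2×X: cost 49 ≤ 49, profit 5·8 + 2·6 + 4·6 + 2·4 = 84.
S has the best ratio (6/2) and is taken to its limit of 4; remaining capacity is filled optimally with the others.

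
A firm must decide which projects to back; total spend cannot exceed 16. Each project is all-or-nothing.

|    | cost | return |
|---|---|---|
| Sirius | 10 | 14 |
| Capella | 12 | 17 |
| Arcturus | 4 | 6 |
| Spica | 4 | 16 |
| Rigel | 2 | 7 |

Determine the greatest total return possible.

37

Allowing fractional choices, the relaxed optimum would be about 37.5, but projects are indivisible.
Sirius + Spica: cost 10 + 4 = 14 ≤ 16, return 14 + 16 = 30.
Sirius + Spica + Rigel: cost 10 + 4 + 2 = 16 ≤ 16, return 14 + 16 + 7 = 37.
Capella + Spica: cost 12 + 4 = 16 ≤ 16, return 17 + 16 = 33.
Best is Sirius, Spica, and Rigel with total return 37.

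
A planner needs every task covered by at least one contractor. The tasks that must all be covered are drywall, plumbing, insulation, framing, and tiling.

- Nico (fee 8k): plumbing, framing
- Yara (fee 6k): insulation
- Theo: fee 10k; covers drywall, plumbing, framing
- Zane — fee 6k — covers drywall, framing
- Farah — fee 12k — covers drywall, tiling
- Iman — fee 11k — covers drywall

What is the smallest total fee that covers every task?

26

The greedy cost-per-new-task heuristic would pick Zane, Yara, Nico, and Farah for 32, but a cheaper cover exists.
Choose Nico, Yara, and Farah: together they cover drywall, plumbing, insulation, framing, tiling — every task.
Total fee: 8 + 6 + 12 = 26.
No cover costs less than 26.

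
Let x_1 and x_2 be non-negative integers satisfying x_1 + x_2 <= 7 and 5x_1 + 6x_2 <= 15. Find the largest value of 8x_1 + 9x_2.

(x_1,x_2)=(3,0) is feasible, giving 24.
(x_1,x_2)=(2,0) is feasible, giving 16.
Maximum is 24 at (x_1,x_2)=(3,0).

24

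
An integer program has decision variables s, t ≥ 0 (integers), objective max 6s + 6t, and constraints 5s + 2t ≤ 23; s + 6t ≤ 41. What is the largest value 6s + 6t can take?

48

Relaxing integrality, the LP optimum is 51.00 at (s,t) = (2, 6.5), which is not an integer point.
(s,t)=(2,6): 5·2+2·6=22≤23, 1·2+6·6=38≤41, objective 48.
(s,t)=(1,6): 5·1+2·6=17≤23, 1·1+6·6=37≤41, objective 42.
(s,t)=(2,5): 5·2+2·5=20≤23, 1·2+6·5=32≤41, objective 42.
The best lattice point is (2,6), giving 48.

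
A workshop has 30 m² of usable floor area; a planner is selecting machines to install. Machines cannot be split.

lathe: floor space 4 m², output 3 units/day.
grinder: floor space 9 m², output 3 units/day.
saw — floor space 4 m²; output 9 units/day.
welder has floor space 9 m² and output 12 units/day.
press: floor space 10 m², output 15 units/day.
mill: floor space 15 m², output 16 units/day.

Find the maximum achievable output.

40

Allowing fractional choices, the relaxed optimum would be about 43.5, but machines are indivisible.
saw + welder + mill: floor space 4 + 9 + 15 = 28 ≤ 30, output 9 + 12 + 16 = 37.
saw + press + mill: floor space 4 + 10 + 15 = 29 ≤ 30, output 9 + 15 + 16 = 40.
lathe + saw + welder + press: floor space 4 + 4 + 9 + 10 = 27 ≤ 30, output 3 + 9 + 12 + 15 = 39.
Best is saw, press, and mill with total output 40.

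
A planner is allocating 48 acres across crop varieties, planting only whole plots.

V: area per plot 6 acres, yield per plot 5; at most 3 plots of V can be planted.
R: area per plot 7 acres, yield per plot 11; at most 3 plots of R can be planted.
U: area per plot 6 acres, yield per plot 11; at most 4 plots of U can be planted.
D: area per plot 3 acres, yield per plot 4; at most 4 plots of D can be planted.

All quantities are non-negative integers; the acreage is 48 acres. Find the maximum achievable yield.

81

3×R, 4×U, and 1×D: area 48 ≤ 48, yield 3·11 + 4·11 + 1·4 = 81.
2×R, 4×U, and 3×D: area 47 ≤ 48, yield 2·11 + 4·11 + 3·4 = 78.
Best is 81.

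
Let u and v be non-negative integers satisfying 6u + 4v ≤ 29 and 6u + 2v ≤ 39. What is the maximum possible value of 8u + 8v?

56

(u,v)=(0,7) is feasible, giving 56.
(u,v)=(0,6) is feasible, giving 48.
Maximum is 56 at (u,v)=(0,7).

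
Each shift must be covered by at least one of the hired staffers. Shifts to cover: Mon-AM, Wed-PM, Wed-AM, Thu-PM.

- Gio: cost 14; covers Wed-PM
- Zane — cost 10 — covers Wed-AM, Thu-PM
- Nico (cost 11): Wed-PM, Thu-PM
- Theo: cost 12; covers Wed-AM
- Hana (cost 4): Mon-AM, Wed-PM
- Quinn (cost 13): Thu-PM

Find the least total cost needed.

14

This is a weighted set-cover instance.
Choose Zane and Hana: together they cover Mon-AM, Wed-PM, Wed-AM, Thu-PM — every shift.
Total cost: 10 + 4 = 14.
No cover costs less than 14.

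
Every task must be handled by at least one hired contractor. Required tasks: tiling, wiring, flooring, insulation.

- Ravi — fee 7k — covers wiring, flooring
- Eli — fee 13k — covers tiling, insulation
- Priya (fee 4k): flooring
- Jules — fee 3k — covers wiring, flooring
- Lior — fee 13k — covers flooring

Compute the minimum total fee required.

16

Choose Eli and Jules: together they cover tiling, wiring, flooring, insulation — every task.
Total fee: 13 + 3 = 16.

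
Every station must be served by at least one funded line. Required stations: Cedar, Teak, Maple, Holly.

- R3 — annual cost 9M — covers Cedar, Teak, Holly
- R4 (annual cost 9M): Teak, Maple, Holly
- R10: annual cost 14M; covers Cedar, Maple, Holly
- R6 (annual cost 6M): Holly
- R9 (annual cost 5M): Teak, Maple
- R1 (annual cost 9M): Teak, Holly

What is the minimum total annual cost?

14

Choose R3 and R9: together they cover Cedar, Teak, Maple, Holly — every station.
Total annual cost: 9 + 5 = 14.
No cover costs less than 14.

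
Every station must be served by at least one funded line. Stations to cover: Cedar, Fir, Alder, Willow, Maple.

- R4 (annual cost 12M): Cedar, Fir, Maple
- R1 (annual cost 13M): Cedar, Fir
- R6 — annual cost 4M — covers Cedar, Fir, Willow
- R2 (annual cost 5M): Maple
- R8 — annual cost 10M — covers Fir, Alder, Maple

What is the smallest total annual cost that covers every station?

The greedy cost-per-new-station heuristic would pick R6, R2, and R8 for 19, but a cheaper cover exists.
Choose R6 and R8: together they cover Cedar, Fir, Alder, Willow, Maple — every station.
Total annual cost: 4 + 10 = 14.
No cover costs less than 14.

14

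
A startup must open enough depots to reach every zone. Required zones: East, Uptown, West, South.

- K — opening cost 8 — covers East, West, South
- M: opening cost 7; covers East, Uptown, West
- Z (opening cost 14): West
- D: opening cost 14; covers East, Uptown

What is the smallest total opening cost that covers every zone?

Choose K and M: together they cover East, Uptown, West, South — every zone.
Total opening cost: 8 + 7 = 15.
No cover costs less than 15.

15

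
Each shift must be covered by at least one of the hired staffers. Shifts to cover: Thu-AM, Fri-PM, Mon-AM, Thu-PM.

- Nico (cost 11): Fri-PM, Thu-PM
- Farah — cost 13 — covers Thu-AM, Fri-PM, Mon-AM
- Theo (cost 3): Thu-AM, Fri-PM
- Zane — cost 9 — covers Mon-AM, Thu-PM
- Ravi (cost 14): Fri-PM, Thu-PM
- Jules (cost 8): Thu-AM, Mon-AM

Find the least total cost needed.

Choose Theo and Zane: together they cover Thu-AM, Fri-PM, Mon-AM, Thu-PM — every shift.
Total cost: 3 + 9 = 12.
No cover costs less than 12.

12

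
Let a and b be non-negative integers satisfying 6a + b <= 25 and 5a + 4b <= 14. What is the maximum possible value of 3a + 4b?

Relaxing integrality, the LP optimum is 14.00 at (a,b) = (0, 3.5), which is not an integer point.
(a,b)=(0,3) is feasible, giving 12.
(a,b)=(1,2) is feasible, giving 11.
Maximum is 12 at (a,b)=(0,3).

12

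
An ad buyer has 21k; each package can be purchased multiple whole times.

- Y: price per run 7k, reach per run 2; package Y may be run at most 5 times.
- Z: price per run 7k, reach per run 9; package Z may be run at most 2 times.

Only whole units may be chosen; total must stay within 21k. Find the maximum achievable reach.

This is a bounded integer knapsack.
Take 1×Y and 2×Z: price 21 ≤ 21, reach 1·2 + 2·9 = 20.
Z has the best ratio (9/7) and is taken to its limit of 2; remaining capacity is filled optimally with the others.

20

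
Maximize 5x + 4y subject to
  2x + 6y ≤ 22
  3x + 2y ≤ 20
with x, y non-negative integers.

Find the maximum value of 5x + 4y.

34

(x,y)=(6,1): 2·6+6·1=18≤22, 3·6+2·1=20≤20, objective 34.
(x,y)=(5,2): 2·5+6·2=22≤22, 3·5+2·2=19≤20, objective 33.
No feasible integer point exceeds 34.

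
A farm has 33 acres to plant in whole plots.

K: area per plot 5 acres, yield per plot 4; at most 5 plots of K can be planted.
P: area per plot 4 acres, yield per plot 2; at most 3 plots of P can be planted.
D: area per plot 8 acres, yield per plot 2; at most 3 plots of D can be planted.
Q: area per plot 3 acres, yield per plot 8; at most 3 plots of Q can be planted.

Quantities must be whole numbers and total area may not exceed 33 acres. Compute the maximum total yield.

Q has the best ratio (8/3); taking only Q gives at most 3×8 = 24 (stopped by the supply cap of 3).
Mixing does better — 4×K, 1×P, and 3×Q: area 33 ≤ 33, yield 4·4 + 1·2 + 3·8 = 42.

42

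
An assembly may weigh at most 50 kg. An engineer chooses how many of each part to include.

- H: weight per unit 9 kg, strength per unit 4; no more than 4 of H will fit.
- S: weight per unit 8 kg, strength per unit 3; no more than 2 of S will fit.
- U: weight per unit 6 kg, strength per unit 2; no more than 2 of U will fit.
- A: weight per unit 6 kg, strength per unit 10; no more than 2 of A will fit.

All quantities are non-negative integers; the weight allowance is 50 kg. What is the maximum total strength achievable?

36

4×H and 2×A: weight 48 ≤ 50, strength 4·4 + 2·10 = 36.
2×H, 1×S, 2×U, and 2×A: weight 50 ≤ 50, strength 2·4 + 1·3 + 2·2 + 2·10 = 35.
Best is 36.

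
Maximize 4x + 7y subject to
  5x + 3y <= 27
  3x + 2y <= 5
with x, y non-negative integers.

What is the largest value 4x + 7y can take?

(x,y)=(0,2) is feasible, giving 14.
(x,y)=(1,1) is feasible, giving 11.
(x,y)=(0,1) is feasible, giving 7.
Maximum is 14 at (x,y)=(0,2).

14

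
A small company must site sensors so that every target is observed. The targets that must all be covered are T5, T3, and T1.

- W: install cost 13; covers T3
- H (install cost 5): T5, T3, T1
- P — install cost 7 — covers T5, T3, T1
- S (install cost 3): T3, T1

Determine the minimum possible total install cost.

5

This is an integer covering problem.
The greedy cost-per-new-target heuristic would pick S and H for 8, but a cheaper cover exists.
H alone covers T5, T3, T1 — every target.
Total install cost: 5.
No cover costs less than 5.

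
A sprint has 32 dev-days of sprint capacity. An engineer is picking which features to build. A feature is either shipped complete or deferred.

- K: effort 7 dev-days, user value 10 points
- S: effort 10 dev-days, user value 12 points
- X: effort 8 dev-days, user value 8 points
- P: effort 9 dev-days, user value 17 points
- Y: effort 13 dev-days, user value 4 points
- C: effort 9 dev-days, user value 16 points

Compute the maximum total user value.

45

Treat it as a binary knapsack problem.
K + P + C: effort 7 + 9 + 9 = 25 ≤ 32, user value 10 + 17 + 16 = 43.
S + P + C: effort 10 + 9 + 9 = 28 ≤ 32, user value 12 + 17 + 16 = 45.
X + P + C: effort 8 + 9 + 9 = 26 ≤ 32, user value 8 + 17 + 16 = 41.
Best is S, P, and C with total user value 45.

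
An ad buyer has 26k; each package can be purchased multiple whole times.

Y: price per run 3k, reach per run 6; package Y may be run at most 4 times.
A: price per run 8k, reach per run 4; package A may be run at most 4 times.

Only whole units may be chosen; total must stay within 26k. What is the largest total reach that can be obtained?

Take 4×Y and 1×A: price 20 ≤ 26, reach 4·6 + 1·4 = 28.
Y has the best ratio (6/3) and is taken to its limit of 4; remaining capacity is filled optimally with the others.

28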